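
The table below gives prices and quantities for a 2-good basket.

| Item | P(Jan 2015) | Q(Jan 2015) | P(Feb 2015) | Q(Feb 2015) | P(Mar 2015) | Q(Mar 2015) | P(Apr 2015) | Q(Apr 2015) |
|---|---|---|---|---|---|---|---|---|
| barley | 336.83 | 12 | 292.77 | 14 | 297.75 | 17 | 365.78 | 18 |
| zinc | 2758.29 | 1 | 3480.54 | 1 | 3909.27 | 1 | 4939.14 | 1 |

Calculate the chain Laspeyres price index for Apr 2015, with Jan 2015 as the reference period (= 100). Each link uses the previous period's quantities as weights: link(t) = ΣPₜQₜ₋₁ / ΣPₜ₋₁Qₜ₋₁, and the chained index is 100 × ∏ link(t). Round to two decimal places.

Link Jan 2015→Feb 2015:
ΣP(Feb 2015)Q(Jan 2015) = 292.77×12 + 3480.54×1 = 3513.24 + 3480.54 = 6993.78
ΣP(Jan 2015)Q(Jan 2015) = 336.83×12 + 2758.29×1 = 4041.96 + 2758.29 = 6800.25
link = 6993.78/6800.25 = 1.028459
Link Feb 2015→Mar 2015:
ΣP(Mar 2015)Q(Feb 2015) = 297.75×14 + 3909.27×1 = 4168.5 + 3909.27 = 8077.77
ΣP(Feb 2015)Q(Feb 2015) = 292.77×14 + 3480.54×1 = 4098.78 + 3480.54 = 7579.32
link = 8077.77/7579.32 = 1.065764
Link Mar 2015→Apr 2015:
ΣP(Apr 2015)Q(Mar 2015) = 365.78×17 + 4939.14×1 = 6218.26 + 4939.14 = 11157.4
ΣP(Mar 2015)Q(Mar 2015) = 297.75×17 + 3909.27×1 = 5061.75 + 3909.27 = 8971.02
link = 11157.4/8971.02 = 1.243716
Chained index = 100 × 1.028459 × 1.065764 × 1.243716 = 136.3231

136.32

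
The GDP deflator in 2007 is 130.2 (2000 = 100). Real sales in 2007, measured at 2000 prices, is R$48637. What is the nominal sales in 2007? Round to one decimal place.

63325.4

Nominal = Real × (Index/100) = 48637 × (130.2/100)
        = 48637 × 1.302 = 63325.3740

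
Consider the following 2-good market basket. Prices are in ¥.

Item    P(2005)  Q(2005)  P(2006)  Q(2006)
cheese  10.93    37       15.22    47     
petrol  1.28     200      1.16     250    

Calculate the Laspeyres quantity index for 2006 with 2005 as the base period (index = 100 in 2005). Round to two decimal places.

126.24

Laspeyres quantity index uses base-period prices as weights.
ΣP(2005)·Q(2006) = 10.93×47 + 1.28×250 = 513.71 + 320 = 833.71
ΣP(2005)·Q(2005) = 10.93×37 + 1.28×200 = 404.41 + 256 = 660.41
Index = 833.71 / 660.41 × 100 = 126.2413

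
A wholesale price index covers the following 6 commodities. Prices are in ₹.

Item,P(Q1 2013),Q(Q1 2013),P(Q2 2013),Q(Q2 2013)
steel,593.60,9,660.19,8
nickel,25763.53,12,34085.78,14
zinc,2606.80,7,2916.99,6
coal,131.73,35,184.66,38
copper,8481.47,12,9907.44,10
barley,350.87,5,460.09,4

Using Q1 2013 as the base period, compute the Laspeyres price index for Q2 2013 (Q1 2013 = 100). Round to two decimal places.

127.70

Laspeyres price index uses base-period quantities as weights.
ΣP(Q2 2013)·Q(Q1 2013) = 660.19×9 + 34085.78×12 + 2916.99×7 + 184.66×35 + 9907.44×12 + 460.09×5 = 5941.71 + 409029.36 + 20418.93 + 6463.1 + 118889.28 + 2300.45 = 563042.83
ΣP(Q1 2013)·Q(Q1 2013) = 593.60×9 + 25763.53×12 + 2606.80×7 + 131.73×35 + 8481.47×12 + 350.87×5 = 5342.4 + 309162.36 + 18247.6 + 4610.55 + 101777.64 + 1754.35 = 440894.9
Index = 563042.83 / 440894.9 × 100 = 127.7045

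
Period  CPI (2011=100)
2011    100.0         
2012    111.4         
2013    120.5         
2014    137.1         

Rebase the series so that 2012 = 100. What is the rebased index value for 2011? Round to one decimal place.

89.8

Rebased(2011) = 100.0 / 111.4 × 100 = 89.7666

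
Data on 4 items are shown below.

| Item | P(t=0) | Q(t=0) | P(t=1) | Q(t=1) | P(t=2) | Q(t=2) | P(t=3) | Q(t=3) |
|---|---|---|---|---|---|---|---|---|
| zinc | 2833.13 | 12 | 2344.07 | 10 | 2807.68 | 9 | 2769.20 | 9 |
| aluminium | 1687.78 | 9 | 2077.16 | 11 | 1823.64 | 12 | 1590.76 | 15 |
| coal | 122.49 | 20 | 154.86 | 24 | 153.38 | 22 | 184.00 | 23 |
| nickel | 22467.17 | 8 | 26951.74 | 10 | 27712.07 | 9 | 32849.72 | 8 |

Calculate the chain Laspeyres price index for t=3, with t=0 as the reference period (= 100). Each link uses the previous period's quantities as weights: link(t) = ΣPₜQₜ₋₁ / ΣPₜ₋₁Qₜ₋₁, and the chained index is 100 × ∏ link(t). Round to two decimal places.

Link t=0→t=1:
ΣP(t=1)Q(t=0) = 2344.07×12 + 2077.16×9 + 154.86×20 + 26951.74×8 = 28128.84 + 18694.44 + 3097.2 + 215613.92 = 265534.4
ΣP(t=0)Q(t=0) = 2833.13×12 + 1687.78×9 + 122.49×20 + 22467.17×8 = 33997.56 + 15190.02 + 2449.8 + 179737.36 = 231374.74
link = 265534.4/231374.74 = 1.147638
Link t=1→t=2:
ΣP(t=2)Q(t=1) = 2807.68×10 + 1823.64×11 + 153.38×24 + 27712.07×10 = 28076.8 + 20060.04 + 3681.12 + 277120.7 = 328938.66
ΣP(t=1)Q(t=1) = 2344.07×10 + 2077.16×11 + 154.86×24 + 26951.74×10 = 23440.7 + 22848.76 + 3716.64 + 269517.4 = 319523.5
link = 328938.66/319523.5 = 1.029466
Link t=2→t=3:
ΣP(t=3)Q(t=2) = 2769.20×9 + 1590.76×12 + 184.00×22 + 32849.72×9 = 24922.8 + 19089.12 + 4048 + 295647.48 = 343707.4
ΣP(t=2)Q(t=2) = 2807.68×9 + 1823.64×12 + 153.38×22 + 27712.07×9 = 25269.12 + 21883.68 + 3374.36 + 249408.63 = 299935.79
link = 343707.4/299935.79 = 1.145937
Chained index = 100 × 1.147638 × 1.029466 × 1.145937 = 135.3872

135.39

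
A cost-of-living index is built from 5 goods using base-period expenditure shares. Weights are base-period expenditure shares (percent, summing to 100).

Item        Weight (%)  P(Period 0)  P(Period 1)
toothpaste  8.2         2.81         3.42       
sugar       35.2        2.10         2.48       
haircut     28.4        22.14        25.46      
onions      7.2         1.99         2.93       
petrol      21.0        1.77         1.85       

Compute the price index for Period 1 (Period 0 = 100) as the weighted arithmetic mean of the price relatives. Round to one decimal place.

toothpaste: 8.2 × (3.42/2.81) = 8.2 × 1.217082 = 9.9801
sugar: 35.2 × (2.48/2.10) = 35.2 × 1.180952 = 41.5695
haircut: 28.4 × (25.46/22.14) = 28.4 × 1.149955 = 32.6587
onions: 7.2 × (2.93/1.99) = 7.2 × 1.472362 = 10.6010
petrol: 21.0 × (1.85/1.77) = 21.0 × 1.045198 = 21.9492
Index = Σ wᵢ·(p₁ᵢ/p₀ᵢ) = 9.9801 + 41.5695 + 32.6587 + 10.6010 + 21.9492 = 116.7585

116.8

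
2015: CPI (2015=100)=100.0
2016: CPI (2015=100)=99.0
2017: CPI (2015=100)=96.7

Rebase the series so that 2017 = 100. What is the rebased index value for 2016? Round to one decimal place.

102.4

Rebased(2016) = 99.0 / 96.7 × 100 = 102.3785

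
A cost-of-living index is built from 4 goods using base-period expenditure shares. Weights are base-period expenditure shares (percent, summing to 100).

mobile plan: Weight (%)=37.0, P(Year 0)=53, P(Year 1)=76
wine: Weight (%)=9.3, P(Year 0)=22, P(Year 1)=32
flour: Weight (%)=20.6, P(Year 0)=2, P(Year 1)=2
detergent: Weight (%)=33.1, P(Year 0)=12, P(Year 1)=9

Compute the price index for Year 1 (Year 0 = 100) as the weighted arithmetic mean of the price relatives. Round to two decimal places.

112.01

mobile plan: 37.0 × (76/53) = 37.0 × 1.433962 = 53.0566
wine: 9.3 × (32/22) = 9.3 × 1.454545 = 13.5273
flour: 20.6 × (2/2) = 20.6 × 1.000000 = 20.6000
detergent: 33.1 × (9/12) = 33.1 × 0.750000 = 24.8250
Index = Σ wᵢ·(p₁ᵢ/p₀ᵢ) = 53.0566 + 13.5273 + 20.6000 + 24.8250 = 112.0089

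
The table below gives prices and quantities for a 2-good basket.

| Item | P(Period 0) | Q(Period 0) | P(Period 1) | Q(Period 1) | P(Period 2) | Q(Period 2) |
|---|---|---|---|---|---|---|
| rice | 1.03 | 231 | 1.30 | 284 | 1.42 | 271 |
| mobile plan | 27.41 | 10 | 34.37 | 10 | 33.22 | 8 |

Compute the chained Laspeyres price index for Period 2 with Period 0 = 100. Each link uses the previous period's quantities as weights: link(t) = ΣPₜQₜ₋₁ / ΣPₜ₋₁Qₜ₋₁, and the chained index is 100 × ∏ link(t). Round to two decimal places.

129.76

Link Period 0→Period 1:
ΣP(Period 1)Q(Period 0) = 1.30×231 + 34.37×10 = 300.3 + 343.7 = 644
ΣP(Period 0)Q(Period 0) = 1.03×231 + 27.41×10 = 237.93 + 274.1 = 512.03
link = 644/512.03 = 1.257739
Link Period 1→Period 2:
ΣP(Period 2)Q(Period 1) = 1.42×284 + 33.22×10 = 403.28 + 332.2 = 735.48
ΣP(Period 1)Q(Period 1) = 1.30×284 + 34.37×10 = 369.2 + 343.7 = 712.9
link = 735.48/712.9 = 1.031673
Chained index = 100 × 1.257739 × 1.031673 = 129.7576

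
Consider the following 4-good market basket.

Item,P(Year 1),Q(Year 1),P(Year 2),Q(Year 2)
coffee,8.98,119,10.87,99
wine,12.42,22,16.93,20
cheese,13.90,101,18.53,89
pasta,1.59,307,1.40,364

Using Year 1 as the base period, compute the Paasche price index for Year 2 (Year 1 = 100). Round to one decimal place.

Paasche price index uses current-period quantities as weights.
ΣP(Year 2)·Q(Year 2) = 10.87×99 + 16.93×20 + 18.53×89 + 1.40×364 = 1076.13 + 338.6 + 1649.17 + 509.6 = 3573.5
ΣP(Year 1)·Q(Year 2) = 8.98×99 + 12.42×20 + 13.90×89 + 1.59×364 = 889.02 + 248.4 + 1237.1 + 578.76 = 2953.28
Index = 3573.5 / 2953.28 × 100 = 121.0011

121.0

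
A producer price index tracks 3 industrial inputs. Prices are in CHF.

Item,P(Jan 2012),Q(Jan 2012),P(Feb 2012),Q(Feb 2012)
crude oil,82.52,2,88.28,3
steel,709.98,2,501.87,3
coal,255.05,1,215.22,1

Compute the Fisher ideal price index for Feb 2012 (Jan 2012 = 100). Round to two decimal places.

Laspeyres component (base-period weights):
ΣP(Feb 2012)Q(Jan 2012) = 88.28×2 + 501.87×2 + 215.22×1 = 176.56 + 1003.74 + 215.22 = 1395.52
ΣP(Jan 2012)Q(Jan 2012) = 82.52×2 + 709.98×2 + 255.05×1 = 165.04 + 1419.96 + 255.05 = 1840.05
L = 1395.52 / 1840.05 × 100 = 75.8414
Paasche component (current-period weights):
ΣP(Feb 2012)Q(Feb 2012) = 88.28×3 + 501.87×3 + 215.22×1 = 264.84 + 1505.61 + 215.22 = 1985.67
ΣP(Jan 2012)Q(Feb 2012) = 82.52×3 + 709.98×3 + 255.05×1 = 247.56 + 2129.94 + 255.05 = 2632.55
P = 1985.67 / 2632.55 × 100 = 75.4276
Fisher = √(L × P) = √(75.8414 × 75.4276) = 75.6342

75.63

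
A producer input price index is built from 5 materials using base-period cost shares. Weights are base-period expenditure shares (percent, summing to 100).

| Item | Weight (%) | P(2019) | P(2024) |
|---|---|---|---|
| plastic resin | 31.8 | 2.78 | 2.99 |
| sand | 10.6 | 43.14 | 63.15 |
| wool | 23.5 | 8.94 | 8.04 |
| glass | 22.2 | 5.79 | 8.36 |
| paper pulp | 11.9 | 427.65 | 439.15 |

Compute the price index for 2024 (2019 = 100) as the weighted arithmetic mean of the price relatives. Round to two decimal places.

115.13

plastic resin: 31.8 × (2.99/2.78) = 31.8 × 1.075540 = 34.2022
sand: 10.6 × (63.15/43.14) = 10.6 × 1.463839 = 15.5167
wool: 23.5 × (8.04/8.94) = 23.5 × 0.899329 = 21.1342
glass: 22.2 × (8.36/5.79) = 22.2 × 1.443869 = 32.0539
paper pulp: 11.9 × (439.15/427.65) = 11.9 × 1.026891 = 12.2200
Index = Σ wᵢ·(p₁ᵢ/p₀ᵢ) = 34.2022 + 15.5167 + 21.1342 + 32.0539 + 12.2200 = 115.1270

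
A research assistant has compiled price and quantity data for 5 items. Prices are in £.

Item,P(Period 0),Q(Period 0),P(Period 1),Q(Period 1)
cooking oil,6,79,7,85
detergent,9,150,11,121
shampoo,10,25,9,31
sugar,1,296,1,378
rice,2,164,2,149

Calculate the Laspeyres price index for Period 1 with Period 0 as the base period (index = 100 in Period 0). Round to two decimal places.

Laspeyres price index uses base-period quantities as weights.
ΣP(Period 1)·Q(Period 0) = 7×79 + 11×150 + 9×25 + 1×296 + 2×164 = 553 + 1650 + 225 + 296 + 328 = 3052
ΣP(Period 0)·Q(Period 0) = 6×79 + 9×150 + 10×25 + 1×296 + 2×164 = 474 + 1350 + 250 + 296 + 328 = 2698
Index = 3052 / 2698 × 100 = 113.1208

113.12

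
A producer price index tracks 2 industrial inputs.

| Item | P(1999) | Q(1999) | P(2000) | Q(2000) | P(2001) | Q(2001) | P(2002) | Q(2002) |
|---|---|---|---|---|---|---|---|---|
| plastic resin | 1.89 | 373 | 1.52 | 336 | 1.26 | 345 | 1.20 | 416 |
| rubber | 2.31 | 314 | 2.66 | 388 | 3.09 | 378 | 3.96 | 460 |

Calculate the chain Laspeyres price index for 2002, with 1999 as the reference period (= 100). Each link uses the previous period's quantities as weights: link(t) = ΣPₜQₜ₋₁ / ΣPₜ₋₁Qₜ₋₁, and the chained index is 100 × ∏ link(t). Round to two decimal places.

122.91

Link 1999→2000:
ΣP(2000)Q(1999) = 1.52×373 + 2.66×314 = 566.96 + 835.24 = 1402.2
ΣP(1999)Q(1999) = 1.89×373 + 2.31×314 = 704.97 + 725.34 = 1430.31
link = 1402.2/1430.31 = 0.980347
Link 2000→2001:
ΣP(2001)Q(2000) = 1.26×336 + 3.09×388 = 423.36 + 1198.92 = 1622.28
ΣP(2000)Q(2000) = 1.52×336 + 2.66×388 = 510.72 + 1032.08 = 1542.8
link = 1622.28/1542.8 = 1.051517
Link 2001→2002:
ΣP(2002)Q(2001) = 1.20×345 + 3.96×378 = 414 + 1496.88 = 1910.88
ΣP(2001)Q(2001) = 1.26×345 + 3.09×378 = 434.7 + 1168.02 = 1602.72
link = 1910.88/1602.72 = 1.192273
Chained index = 100 × 0.980347 × 1.051517 × 1.192273 = 122.9056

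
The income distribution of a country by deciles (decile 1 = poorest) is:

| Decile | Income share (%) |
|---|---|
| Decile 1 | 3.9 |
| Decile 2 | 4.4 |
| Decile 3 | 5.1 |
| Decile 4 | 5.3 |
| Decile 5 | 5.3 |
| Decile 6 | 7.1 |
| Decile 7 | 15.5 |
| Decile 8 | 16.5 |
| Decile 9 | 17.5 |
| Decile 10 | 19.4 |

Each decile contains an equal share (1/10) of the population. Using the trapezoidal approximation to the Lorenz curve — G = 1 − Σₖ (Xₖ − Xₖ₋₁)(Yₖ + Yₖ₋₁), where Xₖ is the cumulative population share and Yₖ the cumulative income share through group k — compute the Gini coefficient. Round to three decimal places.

Cumulative income shares Yₖ: 0.0390, 0.0830, 0.1340, 0.1870, 0.2400, 0.3110, 0.4660, 0.6310, 0.8060, 1.0000
Σ (Xₖ−Xₖ₋₁)(Yₖ+Yₖ₋₁) = (1/10)(0.0390+0.0000) + (1/10)(0.0830+0.0390) + (1/10)(0.1340+0.0830) + (1/10)(0.1870+0.1340) + (1/10)(0.2400+0.1870) + (1/10)(0.3110+0.2400) + (1/10)(0.4660+0.3110) + (1/10)(0.6310+0.4660) + (1/10)(0.8060+0.6310) + (1/10)(1.0000+0.8060)
  = 0.0039 + 0.0122 + 0.0217 + 0.0321 + 0.0427 + 0.0551 + 0.0777 + 0.1097 + 0.1437 + 0.1806 = 0.6794
G = 1 − 0.6794 = 0.3206

0.321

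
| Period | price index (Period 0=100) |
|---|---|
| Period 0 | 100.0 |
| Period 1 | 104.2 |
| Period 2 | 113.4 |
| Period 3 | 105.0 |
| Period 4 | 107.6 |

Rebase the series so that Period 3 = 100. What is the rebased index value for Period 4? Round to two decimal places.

102.48

Rebased(Period 4) = 107.6 / 105.0 × 100 = 102.4762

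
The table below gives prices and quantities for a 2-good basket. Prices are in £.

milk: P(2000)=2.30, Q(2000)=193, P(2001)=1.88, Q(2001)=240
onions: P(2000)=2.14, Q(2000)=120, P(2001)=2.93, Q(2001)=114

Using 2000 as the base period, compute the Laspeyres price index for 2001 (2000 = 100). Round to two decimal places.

Laspeyres price index uses base-period quantities as weights.
ΣP(2001)·Q(2000) = 1.88×193 + 2.93×120 = 362.84 + 351.6 = 714.44
ΣP(2000)·Q(2000) = 2.30×193 + 2.14×120 = 443.9 + 256.8 = 700.7
Index = 714.44 / 700.7 × 100 = 101.9609

101.96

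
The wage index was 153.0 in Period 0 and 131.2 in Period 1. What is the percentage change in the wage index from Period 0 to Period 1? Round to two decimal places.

Change = (131.2 − 153.0) / 153.0 × 100
       = -21.8 / 153.0 × 100 = -14.2484%

-14.25%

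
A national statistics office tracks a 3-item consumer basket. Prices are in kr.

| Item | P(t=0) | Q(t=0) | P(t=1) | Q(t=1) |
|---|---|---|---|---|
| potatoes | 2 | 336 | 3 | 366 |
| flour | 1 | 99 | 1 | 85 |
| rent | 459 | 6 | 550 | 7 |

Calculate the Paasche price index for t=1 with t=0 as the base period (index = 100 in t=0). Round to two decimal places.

Paasche price index uses current-period quantities as weights.
ΣP(t=1)·Q(t=1) = 3×366 + 1×85 + 550×7 = 1098 + 85 + 3850 = 5033
ΣP(t=0)·Q(t=1) = 2×366 + 1×85 + 459×7 = 732 + 85 + 3213 = 4030
Index = 5033 / 4030 × 100 = 124.8883

124.89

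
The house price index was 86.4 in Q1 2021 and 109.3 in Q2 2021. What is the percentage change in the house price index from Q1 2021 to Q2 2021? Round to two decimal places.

Change = (109.3 − 86.4) / 86.4 × 100
       = 22.9 / 86.4 × 100 = 26.5046%

26.50%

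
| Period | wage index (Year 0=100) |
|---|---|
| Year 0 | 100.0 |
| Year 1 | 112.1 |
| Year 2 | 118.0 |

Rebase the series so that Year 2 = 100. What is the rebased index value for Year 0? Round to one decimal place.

Rebased(Year 0) = 100.0 / 118.0 × 100 = 84.7458

84.7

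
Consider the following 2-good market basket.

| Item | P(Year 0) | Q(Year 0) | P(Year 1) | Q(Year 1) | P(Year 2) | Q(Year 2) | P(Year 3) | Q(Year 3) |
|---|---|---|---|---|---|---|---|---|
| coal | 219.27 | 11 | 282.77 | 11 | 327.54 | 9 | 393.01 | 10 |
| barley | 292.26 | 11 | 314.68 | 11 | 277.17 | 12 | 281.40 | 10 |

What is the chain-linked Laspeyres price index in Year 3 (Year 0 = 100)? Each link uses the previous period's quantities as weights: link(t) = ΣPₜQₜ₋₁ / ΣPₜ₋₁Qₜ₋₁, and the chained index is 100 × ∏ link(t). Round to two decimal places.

130.27

Link Year 0→Year 1:
ΣP(Year 1)Q(Year 0) = 282.77×11 + 314.68×11 = 3110.47 + 3461.48 = 6571.95
ΣP(Year 0)Q(Year 0) = 219.27×11 + 292.26×11 = 2411.97 + 3214.86 = 5626.83
link = 6571.95/5626.83 = 1.167967
Link Year 1→Year 2:
ΣP(Year 2)Q(Year 1) = 327.54×11 + 277.17×11 = 3602.94 + 3048.87 = 6651.81
ΣP(Year 1)Q(Year 1) = 282.77×11 + 314.68×11 = 3110.47 + 3461.48 = 6571.95
link = 6651.81/6571.95 = 1.012152
Link Year 2→Year 3:
ΣP(Year 3)Q(Year 2) = 393.01×9 + 281.40×12 = 3537.09 + 3376.8 = 6913.89
ΣP(Year 2)Q(Year 2) = 327.54×9 + 277.17×12 = 2947.86 + 3326.04 = 6273.9
link = 6913.89/6273.9 = 1.102008
Chained index = 100 × 1.167967 × 1.012152 × 1.102008 = 130.2749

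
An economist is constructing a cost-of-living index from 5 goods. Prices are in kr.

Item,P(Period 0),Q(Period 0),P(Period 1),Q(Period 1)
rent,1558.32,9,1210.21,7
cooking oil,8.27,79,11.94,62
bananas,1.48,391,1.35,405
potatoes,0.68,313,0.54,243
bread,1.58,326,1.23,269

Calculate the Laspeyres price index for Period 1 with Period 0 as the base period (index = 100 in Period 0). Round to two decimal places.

Laspeyres price index uses base-period quantities as weights.
ΣP(Period 1)·Q(Period 0) = 1210.21×9 + 11.94×79 + 1.35×391 + 0.54×313 + 1.23×326 = 10891.89 + 943.26 + 527.85 + 169.02 + 400.98 = 12933
ΣP(Period 0)·Q(Period 0) = 1558.32×9 + 8.27×79 + 1.48×391 + 0.68×313 + 1.58×326 = 14024.88 + 653.33 + 578.68 + 212.84 + 515.08 = 15984.81
Index = 12933 / 15984.81 × 100 = 80.9081

80.91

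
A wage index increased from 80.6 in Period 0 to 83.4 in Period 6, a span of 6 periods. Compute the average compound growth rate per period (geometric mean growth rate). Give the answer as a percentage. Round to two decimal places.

0.57%

Growth factor = (83.4/80.6)^(1/6) = (1.034739)^(1/6) = 1.005708
Growth rate = 1.005708 − 1 = 0.005708 = 0.5708%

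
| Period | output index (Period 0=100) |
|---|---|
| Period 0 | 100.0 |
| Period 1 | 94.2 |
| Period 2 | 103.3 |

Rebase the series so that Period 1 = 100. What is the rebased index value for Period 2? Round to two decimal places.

109.66

Rebased(Period 2) = 103.3 / 94.2 × 100 = 109.6603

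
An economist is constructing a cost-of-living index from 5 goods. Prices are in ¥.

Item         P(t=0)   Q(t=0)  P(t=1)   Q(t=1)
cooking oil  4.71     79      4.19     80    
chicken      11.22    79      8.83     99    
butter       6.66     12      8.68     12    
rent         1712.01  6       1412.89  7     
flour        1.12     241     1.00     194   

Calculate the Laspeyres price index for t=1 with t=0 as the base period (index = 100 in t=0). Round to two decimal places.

Laspeyres price index uses base-period quantities as weights.
ΣP(t=1)·Q(t=0) = 4.19×79 + 8.83×79 + 8.68×12 + 1412.89×6 + 1.00×241 = 331.01 + 697.57 + 104.16 + 8477.34 + 241 = 9851.08
ΣP(t=0)·Q(t=0) = 4.71×79 + 11.22×79 + 6.66×12 + 1712.01×6 + 1.12×241 = 372.09 + 886.38 + 79.92 + 10272.06 + 269.92 = 11880.37
Index = 9851.08 / 11880.37 × 100 = 82.9190

82.92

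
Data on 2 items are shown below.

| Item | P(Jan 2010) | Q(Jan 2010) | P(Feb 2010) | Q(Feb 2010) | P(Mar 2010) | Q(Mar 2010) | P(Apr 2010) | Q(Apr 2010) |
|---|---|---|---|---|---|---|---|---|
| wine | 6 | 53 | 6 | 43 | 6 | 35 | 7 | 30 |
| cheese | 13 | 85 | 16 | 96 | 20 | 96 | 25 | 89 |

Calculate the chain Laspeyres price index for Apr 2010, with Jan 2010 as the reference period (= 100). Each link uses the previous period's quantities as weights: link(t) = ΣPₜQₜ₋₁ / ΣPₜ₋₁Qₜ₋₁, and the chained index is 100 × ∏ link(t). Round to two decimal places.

177.77

Link Jan 2010→Feb 2010:
ΣP(Feb 2010)Q(Jan 2010) = 6×53 + 16×85 = 318 + 1360 = 1678
ΣP(Jan 2010)Q(Jan 2010) = 6×53 + 13×85 = 318 + 1105 = 1423
link = 1678/1423 = 1.179199
Link Feb 2010→Mar 2010:
ΣP(Mar 2010)Q(Feb 2010) = 6×43 + 20×96 = 258 + 1920 = 2178
ΣP(Feb 2010)Q(Feb 2010) = 6×43 + 16×96 = 258 + 1536 = 1794
link = 2178/1794 = 1.214047
Link Mar 2010→Apr 2010:
ΣP(Apr 2010)Q(Mar 2010) = 7×35 + 25×96 = 245 + 2400 = 2645
ΣP(Mar 2010)Q(Mar 2010) = 6×35 + 20×96 = 210 + 1920 = 2130
link = 2645/2130 = 1.241784
Chained index = 100 × 1.179199 × 1.214047 × 1.241784 = 177.7741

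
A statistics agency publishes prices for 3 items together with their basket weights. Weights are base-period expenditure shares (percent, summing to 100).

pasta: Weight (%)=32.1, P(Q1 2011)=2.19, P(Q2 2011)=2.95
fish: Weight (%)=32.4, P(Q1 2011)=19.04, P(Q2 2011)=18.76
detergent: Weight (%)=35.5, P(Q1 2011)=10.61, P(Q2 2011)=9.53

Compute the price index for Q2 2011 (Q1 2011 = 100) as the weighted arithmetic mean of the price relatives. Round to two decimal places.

107.05

pasta: 32.1 × (2.95/2.19) = 32.1 × 1.347032 = 43.2397
fish: 32.4 × (18.76/19.04) = 32.4 × 0.985294 = 31.9235
detergent: 35.5 × (9.53/10.61) = 35.5 × 0.898209 = 31.8864
Index = Σ wᵢ·(p₁ᵢ/p₀ᵢ) = 43.2397 + 31.9235 + 31.8864 = 107.0497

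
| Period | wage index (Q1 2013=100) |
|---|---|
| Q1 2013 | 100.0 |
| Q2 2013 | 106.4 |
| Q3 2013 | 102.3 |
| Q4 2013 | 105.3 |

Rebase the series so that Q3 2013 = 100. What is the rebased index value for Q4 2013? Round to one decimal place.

Rebased(Q4 2013) = 105.3 / 102.3 × 100 = 102.9326

102.9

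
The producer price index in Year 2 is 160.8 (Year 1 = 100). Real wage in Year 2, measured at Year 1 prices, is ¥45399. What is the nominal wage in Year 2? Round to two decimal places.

Nominal = Real × (Index/100) = 45399 × (160.8/100)
        = 45399 × 1.608 = 73001.5920

73001.59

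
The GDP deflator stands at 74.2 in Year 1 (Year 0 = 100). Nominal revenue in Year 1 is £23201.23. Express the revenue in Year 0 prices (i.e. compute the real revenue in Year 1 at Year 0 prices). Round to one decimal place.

31268.5

Real = Nominal ÷ (Index/100) = 23201.23 ÷ (74.2/100)
     = 23201.23 ÷ 0.742 = 31268.5040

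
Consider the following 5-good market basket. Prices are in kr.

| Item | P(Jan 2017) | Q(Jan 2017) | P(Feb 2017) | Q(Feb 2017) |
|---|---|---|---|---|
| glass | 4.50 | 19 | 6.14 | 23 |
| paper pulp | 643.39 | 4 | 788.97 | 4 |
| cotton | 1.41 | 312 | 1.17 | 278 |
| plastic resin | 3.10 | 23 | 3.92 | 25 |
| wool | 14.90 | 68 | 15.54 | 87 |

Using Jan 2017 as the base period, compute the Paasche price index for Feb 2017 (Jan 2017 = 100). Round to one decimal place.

Paasche price index uses current-period quantities as weights.
ΣP(Feb 2017)·Q(Feb 2017) = 6.14×23 + 788.97×4 + 1.17×278 + 3.92×25 + 15.54×87 = 141.22 + 3155.88 + 325.26 + 98 + 1351.98 = 5072.34
ΣP(Jan 2017)·Q(Feb 2017) = 4.50×23 + 643.39×4 + 1.41×278 + 3.10×25 + 14.90×87 = 103.5 + 2573.56 + 391.98 + 77.5 + 1296.3 = 4442.84
Index = 5072.34 / 4442.84 × 100 = 114.1689

114.2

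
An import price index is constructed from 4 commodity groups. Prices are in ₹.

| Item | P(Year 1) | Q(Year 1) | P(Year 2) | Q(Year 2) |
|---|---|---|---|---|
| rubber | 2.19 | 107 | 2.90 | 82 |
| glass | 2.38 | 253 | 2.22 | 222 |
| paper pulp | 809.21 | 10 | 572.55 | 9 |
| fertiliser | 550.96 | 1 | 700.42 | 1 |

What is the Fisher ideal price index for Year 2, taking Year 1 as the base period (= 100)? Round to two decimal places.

77.03

Laspeyres component (base-period weights):
ΣP(Year 2)Q(Year 1) = 2.90×107 + 2.22×253 + 572.55×10 + 700.42×1 = 310.3 + 561.66 + 5725.5 + 700.42 = 7297.88
ΣP(Year 1)Q(Year 1) = 2.19×107 + 2.38×253 + 809.21×10 + 550.96×1 = 234.33 + 602.14 + 8092.1 + 550.96 = 9479.53
L = 7297.88 / 9479.53 × 100 = 76.9857
Paasche component (current-period weights):
ΣP(Year 2)Q(Year 2) = 2.90×82 + 2.22×222 + 572.55×9 + 700.42×1 = 237.8 + 492.84 + 5152.95 + 700.42 = 6584.01
ΣP(Year 1)Q(Year 2) = 2.19×82 + 2.38×222 + 809.21×9 + 550.96×1 = 179.58 + 528.36 + 7282.89 + 550.96 = 8541.79
P = 6584.01 / 8541.79 × 100 = 77.0800
Fisher = √(L × P) = √(76.9857 × 77.0800) = 77.0328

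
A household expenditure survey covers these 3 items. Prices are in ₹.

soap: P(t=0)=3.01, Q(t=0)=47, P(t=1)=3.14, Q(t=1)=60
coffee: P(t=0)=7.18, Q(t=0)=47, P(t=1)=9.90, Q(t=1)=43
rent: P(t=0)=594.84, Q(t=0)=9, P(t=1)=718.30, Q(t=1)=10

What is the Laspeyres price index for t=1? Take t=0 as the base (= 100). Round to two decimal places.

121.35

Laspeyres price index uses base-period quantities as weights.
ΣP(t=1)·Q(t=0) = 3.14×47 + 9.90×47 + 718.30×9 = 147.58 + 465.3 + 6464.7 = 7077.58
ΣP(t=0)·Q(t=0) = 3.01×47 + 7.18×47 + 594.84×9 = 141.47 + 337.46 + 5353.56 = 5832.49
Index = 7077.58 / 5832.49 × 100 = 121.3475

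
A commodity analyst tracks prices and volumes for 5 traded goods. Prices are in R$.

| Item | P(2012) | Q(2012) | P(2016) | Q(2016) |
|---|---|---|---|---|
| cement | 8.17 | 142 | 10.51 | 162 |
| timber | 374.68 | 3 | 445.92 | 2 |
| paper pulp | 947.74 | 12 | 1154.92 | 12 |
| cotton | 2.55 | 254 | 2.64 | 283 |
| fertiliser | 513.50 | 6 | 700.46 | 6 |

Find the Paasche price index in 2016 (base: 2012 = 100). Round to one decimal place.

124.1

Paasche price index uses current-period quantities as weights.
ΣP(2016)·Q(2016) = 10.51×162 + 445.92×2 + 1154.92×12 + 2.64×283 + 700.46×6 = 1702.62 + 891.84 + 13859.04 + 747.12 + 4202.76 = 21403.38
ΣP(2012)·Q(2016) = 8.17×162 + 374.68×2 + 947.74×12 + 2.55×283 + 513.50×6 = 1323.54 + 749.36 + 11372.88 + 721.65 + 3081 = 17248.43
Index = 21403.38 / 17248.43 × 100 = 124.0889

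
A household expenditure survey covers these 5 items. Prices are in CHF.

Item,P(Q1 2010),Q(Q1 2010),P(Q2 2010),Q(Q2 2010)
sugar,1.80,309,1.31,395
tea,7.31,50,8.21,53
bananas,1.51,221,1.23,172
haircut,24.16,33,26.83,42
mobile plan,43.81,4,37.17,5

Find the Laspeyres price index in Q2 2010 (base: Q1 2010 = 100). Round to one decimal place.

Laspeyres price index uses base-period quantities as weights.
ΣP(Q2 2010)·Q(Q1 2010) = 1.31×309 + 8.21×50 + 1.23×221 + 26.83×33 + 37.17×4 = 404.79 + 410.5 + 271.83 + 885.39 + 148.68 = 2121.19
ΣP(Q1 2010)·Q(Q1 2010) = 1.80×309 + 7.31×50 + 1.51×221 + 24.16×33 + 43.81×4 = 556.2 + 365.5 + 333.71 + 797.28 + 175.24 = 2227.93
Index = 2121.19 / 2227.93 × 100 = 95.2090

95.2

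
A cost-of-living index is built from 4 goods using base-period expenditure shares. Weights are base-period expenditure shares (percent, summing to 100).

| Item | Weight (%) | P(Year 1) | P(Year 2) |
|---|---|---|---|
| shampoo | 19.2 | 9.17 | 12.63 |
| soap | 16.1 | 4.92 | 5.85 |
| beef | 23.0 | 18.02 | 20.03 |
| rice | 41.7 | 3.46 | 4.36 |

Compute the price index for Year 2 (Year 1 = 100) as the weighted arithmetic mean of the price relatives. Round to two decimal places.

shampoo: 19.2 × (12.63/9.17) = 19.2 × 1.377317 = 26.4445
soap: 16.1 × (5.85/4.92) = 16.1 × 1.189024 = 19.1433
beef: 23.0 × (20.03/18.02) = 23.0 × 1.111543 = 25.5655
rice: 41.7 × (4.36/3.46) = 41.7 × 1.260116 = 52.5468
Index = Σ wᵢ·(p₁ᵢ/p₀ᵢ) = 26.4445 + 19.1433 + 25.5655 + 52.5468 = 123.7001

123.70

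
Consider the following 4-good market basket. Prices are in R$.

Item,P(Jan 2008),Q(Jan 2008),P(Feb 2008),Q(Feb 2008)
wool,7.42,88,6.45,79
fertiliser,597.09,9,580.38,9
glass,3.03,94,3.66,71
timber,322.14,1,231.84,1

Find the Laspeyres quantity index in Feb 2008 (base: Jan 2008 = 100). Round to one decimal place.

Laspeyres quantity index uses base-period prices as weights.
ΣP(Jan 2008)·Q(Feb 2008) = 7.42×79 + 597.09×9 + 3.03×71 + 322.14×1 = 586.18 + 5373.81 + 215.13 + 322.14 = 6497.26
ΣP(Jan 2008)·Q(Jan 2008) = 7.42×88 + 597.09×9 + 3.03×94 + 322.14×1 = 652.96 + 5373.81 + 284.82 + 322.14 = 6633.73
Index = 6497.26 / 6633.73 × 100 = 97.9428

97.9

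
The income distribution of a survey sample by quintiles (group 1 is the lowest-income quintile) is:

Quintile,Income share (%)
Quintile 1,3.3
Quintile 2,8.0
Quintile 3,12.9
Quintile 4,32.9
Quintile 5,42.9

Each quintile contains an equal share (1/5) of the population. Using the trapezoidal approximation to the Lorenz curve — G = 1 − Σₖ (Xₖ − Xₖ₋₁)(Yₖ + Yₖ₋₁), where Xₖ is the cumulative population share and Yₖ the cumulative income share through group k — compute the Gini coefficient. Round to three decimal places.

Cumulative income shares Yₖ: 0.0330, 0.1130, 0.2420, 0.5710, 1.0000
Σ (Xₖ−Xₖ₋₁)(Yₖ+Yₖ₋₁) = (1/5)(0.0330+0.0000) + (1/5)(0.1130+0.0330) + (1/5)(0.2420+0.1130) + (1/5)(0.5710+0.2420) + (1/5)(1.0000+0.5710)
  = 0.0066 + 0.0292 + 0.0710 + 0.1626 + 0.3142 = 0.5836
G = 1 − 0.5836 = 0.4164

0.416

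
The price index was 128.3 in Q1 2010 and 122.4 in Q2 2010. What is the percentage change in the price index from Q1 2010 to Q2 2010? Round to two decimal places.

Change = (122.4 − 128.3) / 128.3 × 100
       = -5.9 / 128.3 × 100 = -4.5986%

-4.60%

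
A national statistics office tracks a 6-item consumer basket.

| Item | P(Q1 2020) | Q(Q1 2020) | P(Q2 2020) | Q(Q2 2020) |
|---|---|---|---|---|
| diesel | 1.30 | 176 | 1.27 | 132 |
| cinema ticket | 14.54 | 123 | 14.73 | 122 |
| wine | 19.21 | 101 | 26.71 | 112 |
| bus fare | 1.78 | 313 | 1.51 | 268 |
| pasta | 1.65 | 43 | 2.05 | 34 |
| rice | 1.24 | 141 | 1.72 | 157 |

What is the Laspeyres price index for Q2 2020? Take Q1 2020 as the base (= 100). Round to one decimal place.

Laspeyres price index uses base-period quantities as weights.
ΣP(Q2 2020)·Q(Q1 2020) = 1.27×176 + 14.73×123 + 26.71×101 + 1.51×313 + 2.05×43 + 1.72×141 = 223.52 + 1811.79 + 2697.71 + 472.63 + 88.15 + 242.52 = 5536.32
ΣP(Q1 2020)·Q(Q1 2020) = 1.30×176 + 14.54×123 + 19.21×101 + 1.78×313 + 1.65×43 + 1.24×141 = 228.8 + 1788.42 + 1940.21 + 557.14 + 70.95 + 174.84 = 4760.36
Index = 5536.32 / 4760.36 × 100 = 116.3004

116.3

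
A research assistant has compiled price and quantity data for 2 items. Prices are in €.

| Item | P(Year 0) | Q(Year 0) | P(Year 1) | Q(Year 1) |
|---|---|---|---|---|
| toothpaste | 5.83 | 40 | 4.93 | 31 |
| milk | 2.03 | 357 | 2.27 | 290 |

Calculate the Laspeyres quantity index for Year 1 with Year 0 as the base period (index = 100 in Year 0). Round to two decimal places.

80.32

Laspeyres quantity index uses base-period prices as weights.
ΣP(Year 0)·Q(Year 1) = 5.83×31 + 2.03×290 = 180.73 + 588.7 = 769.43
ΣP(Year 0)·Q(Year 0) = 5.83×40 + 2.03×357 = 233.2 + 724.71 = 957.91
Index = 769.43 / 957.91 × 100 = 80.3238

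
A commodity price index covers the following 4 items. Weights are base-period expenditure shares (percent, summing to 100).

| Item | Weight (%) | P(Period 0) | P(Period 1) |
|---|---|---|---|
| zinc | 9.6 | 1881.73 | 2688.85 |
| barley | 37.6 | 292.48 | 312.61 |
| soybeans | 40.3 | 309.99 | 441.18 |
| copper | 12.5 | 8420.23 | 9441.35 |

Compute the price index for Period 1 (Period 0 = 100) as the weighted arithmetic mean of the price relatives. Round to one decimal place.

125.3

zinc: 9.6 × (2688.85/1881.73) = 9.6 × 1.428924 = 13.7177
barley: 37.6 × (312.61/292.48) = 37.6 × 1.068825 = 40.1878
soybeans: 40.3 × (441.18/309.99) = 40.3 × 1.423207 = 57.3553
copper: 12.5 × (9441.35/8420.23) = 12.5 × 1.121270 = 14.0159
Index = Σ wᵢ·(p₁ᵢ/p₀ᵢ) = 13.7177 + 40.1878 + 57.3553 + 14.0159 = 125.2766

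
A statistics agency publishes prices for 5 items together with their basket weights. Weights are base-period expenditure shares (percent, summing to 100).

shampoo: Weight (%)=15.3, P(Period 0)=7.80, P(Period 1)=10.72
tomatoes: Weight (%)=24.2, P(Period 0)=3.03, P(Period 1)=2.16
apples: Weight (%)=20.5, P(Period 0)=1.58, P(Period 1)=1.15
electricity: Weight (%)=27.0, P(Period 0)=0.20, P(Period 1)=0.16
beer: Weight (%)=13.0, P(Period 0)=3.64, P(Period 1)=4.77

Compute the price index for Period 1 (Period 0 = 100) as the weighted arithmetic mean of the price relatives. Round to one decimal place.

shampoo: 15.3 × (10.72/7.80) = 15.3 × 1.374359 = 21.0277
tomatoes: 24.2 × (2.16/3.03) = 24.2 × 0.712871 = 17.2515
apples: 20.5 × (1.15/1.58) = 20.5 × 0.727848 = 14.9209
electricity: 27.0 × (0.16/0.20) = 27.0 × 0.800000 = 21.6000
beer: 13.0 × (4.77/3.64) = 13.0 × 1.310440 = 17.0357
Index = Σ wᵢ·(p₁ᵢ/p₀ᵢ) = 21.0277 + 17.2515 + 14.9209 + 21.6000 + 17.0357 = 91.8358

91.8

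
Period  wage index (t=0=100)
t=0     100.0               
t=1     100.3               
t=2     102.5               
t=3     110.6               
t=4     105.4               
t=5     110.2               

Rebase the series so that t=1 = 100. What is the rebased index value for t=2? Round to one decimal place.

Rebased(t=2) = 102.5 / 100.3 × 100 = 102.1934

102.2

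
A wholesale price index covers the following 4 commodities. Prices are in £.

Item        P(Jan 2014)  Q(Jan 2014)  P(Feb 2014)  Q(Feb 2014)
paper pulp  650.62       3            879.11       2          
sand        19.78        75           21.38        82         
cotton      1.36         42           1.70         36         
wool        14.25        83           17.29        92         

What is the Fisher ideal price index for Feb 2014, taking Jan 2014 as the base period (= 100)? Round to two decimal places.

121.73

Laspeyres component (base-period weights):
ΣP(Feb 2014)Q(Jan 2014) = 879.11×3 + 21.38×75 + 1.70×42 + 17.29×83 = 2637.33 + 1603.5 + 71.4 + 1435.07 = 5747.3
ΣP(Jan 2014)Q(Jan 2014) = 650.62×3 + 19.78×75 + 1.36×42 + 14.25×83 = 1951.86 + 1483.5 + 57.12 + 1182.75 = 4675.23
L = 5747.3 / 4675.23 × 100 = 122.9309
Paasche component (current-period weights):
ΣP(Feb 2014)Q(Feb 2014) = 879.11×2 + 21.38×82 + 1.70×36 + 17.29×92 = 1758.22 + 1753.16 + 61.2 + 1590.68 = 5163.26
ΣP(Jan 2014)Q(Feb 2014) = 650.62×2 + 19.78×82 + 1.36×36 + 14.25×92 = 1301.24 + 1621.96 + 48.96 + 1311 = 4283.16
P = 5163.26 / 4283.16 × 100 = 120.5479
Fisher = √(L × P) = √(122.9309 × 120.5479) = 121.7336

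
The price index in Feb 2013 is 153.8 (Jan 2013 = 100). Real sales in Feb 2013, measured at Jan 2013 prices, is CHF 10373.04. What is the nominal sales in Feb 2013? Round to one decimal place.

Nominal = Real × (Index/100) = 10373.04 × (153.8/100)
        = 10373.04 × 1.538 = 15953.7355

15953.7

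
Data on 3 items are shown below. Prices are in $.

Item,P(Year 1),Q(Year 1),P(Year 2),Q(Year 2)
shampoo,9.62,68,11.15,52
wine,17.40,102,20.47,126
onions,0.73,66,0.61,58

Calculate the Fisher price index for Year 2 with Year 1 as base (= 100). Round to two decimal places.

116.66

Laspeyres component (base-period weights):
ΣP(Year 2)Q(Year 1) = 11.15×68 + 20.47×102 + 0.61×66 = 758.2 + 2087.94 + 40.26 = 2886.4
ΣP(Year 1)Q(Year 1) = 9.62×68 + 17.40×102 + 0.73×66 = 654.16 + 1774.8 + 48.18 = 2477.14
L = 2886.4 / 2477.14 × 100 = 116.5215
Paasche component (current-period weights):
ΣP(Year 2)Q(Year 2) = 11.15×52 + 20.47×126 + 0.61×58 = 579.8 + 2579.22 + 35.38 = 3194.4
ΣP(Year 1)Q(Year 2) = 9.62×52 + 17.40×126 + 0.73×58 = 500.24 + 2192.4 + 42.34 = 2734.98
P = 3194.4 / 2734.98 × 100 = 116.7979
Fisher = √(L × P) = √(116.5215 × 116.7979) = 116.6596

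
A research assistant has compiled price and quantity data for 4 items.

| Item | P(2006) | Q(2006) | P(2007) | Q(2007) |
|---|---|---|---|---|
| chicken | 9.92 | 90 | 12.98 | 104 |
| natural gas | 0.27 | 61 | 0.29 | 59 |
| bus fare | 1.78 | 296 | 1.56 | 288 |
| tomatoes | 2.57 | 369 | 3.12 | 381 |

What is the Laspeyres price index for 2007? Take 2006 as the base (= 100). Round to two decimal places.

Laspeyres price index uses base-period quantities as weights.
ΣP(2007)·Q(2006) = 12.98×90 + 0.29×61 + 1.56×296 + 3.12×369 = 1168.2 + 17.69 + 461.76 + 1151.28 = 2798.93
ΣP(2006)·Q(2006) = 9.92×90 + 0.27×61 + 1.78×296 + 2.57×369 = 892.8 + 16.47 + 526.88 + 948.33 = 2384.48
Index = 2798.93 / 2384.48 × 100 = 117.3811

117.38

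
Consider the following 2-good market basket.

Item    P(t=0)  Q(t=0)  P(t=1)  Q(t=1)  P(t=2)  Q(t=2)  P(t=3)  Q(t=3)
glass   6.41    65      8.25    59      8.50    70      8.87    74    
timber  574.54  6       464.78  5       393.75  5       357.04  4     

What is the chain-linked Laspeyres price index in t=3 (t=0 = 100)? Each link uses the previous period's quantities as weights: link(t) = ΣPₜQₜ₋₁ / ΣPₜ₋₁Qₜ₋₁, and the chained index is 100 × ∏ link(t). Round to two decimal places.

70.98

Link t=0→t=1:
ΣP(t=1)Q(t=0) = 8.25×65 + 464.78×6 = 536.25 + 2788.68 = 3324.93
ΣP(t=0)Q(t=0) = 6.41×65 + 574.54×6 = 416.65 + 3447.24 = 3863.89
link = 3324.93/3863.89 = 0.860514
Link t=1→t=2:
ΣP(t=2)Q(t=1) = 8.50×59 + 393.75×5 = 501.5 + 1968.75 = 2470.25
ΣP(t=1)Q(t=1) = 8.25×59 + 464.78×5 = 486.75 + 2323.9 = 2810.65
link = 2470.25/2810.65 = 0.878889
Link t=2→t=3:
ΣP(t=3)Q(t=2) = 8.87×70 + 357.04×5 = 620.9 + 1785.2 = 2406.1
ΣP(t=2)Q(t=2) = 8.50×70 + 393.75×5 = 595 + 1968.75 = 2563.75
link = 2406.1/2563.75 = 0.938508
Chained index = 100 × 0.860514 × 0.878889 × 0.938508 = 70.9790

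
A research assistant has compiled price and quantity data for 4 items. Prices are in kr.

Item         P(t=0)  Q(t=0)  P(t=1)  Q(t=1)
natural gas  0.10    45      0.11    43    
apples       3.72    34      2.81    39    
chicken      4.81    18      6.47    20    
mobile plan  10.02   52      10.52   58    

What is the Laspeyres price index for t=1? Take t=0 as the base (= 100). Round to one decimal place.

Laspeyres price index uses base-period quantities as weights.
ΣP(t=1)·Q(t=0) = 0.11×45 + 2.81×34 + 6.47×18 + 10.52×52 = 4.95 + 95.54 + 116.46 + 547.04 = 763.99
ΣP(t=0)·Q(t=0) = 0.10×45 + 3.72×34 + 4.81×18 + 10.02×52 = 4.5 + 126.48 + 86.58 + 521.04 = 738.6
Index = 763.99 / 738.6 × 100 = 103.4376

103.4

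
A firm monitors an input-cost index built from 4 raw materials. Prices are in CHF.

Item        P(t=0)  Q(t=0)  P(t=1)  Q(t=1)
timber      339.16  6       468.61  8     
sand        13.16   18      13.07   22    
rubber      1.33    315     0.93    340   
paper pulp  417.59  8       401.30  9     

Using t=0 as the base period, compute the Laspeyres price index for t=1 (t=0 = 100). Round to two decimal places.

108.60

Laspeyres price index uses base-period quantities as weights.
ΣP(t=1)·Q(t=0) = 468.61×6 + 13.07×18 + 0.93×315 + 401.30×8 = 2811.66 + 235.26 + 292.95 + 3210.4 = 6550.27
ΣP(t=0)·Q(t=0) = 339.16×6 + 13.16×18 + 1.33×315 + 417.59×8 = 2034.96 + 236.88 + 418.95 + 3340.72 = 6031.51
Index = 6550.27 / 6031.51 × 100 = 108.6008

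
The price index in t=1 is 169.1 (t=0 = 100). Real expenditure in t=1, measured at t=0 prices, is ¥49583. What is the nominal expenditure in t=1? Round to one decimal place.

83844.9

Nominal = Real × (Index/100) = 49583 × (169.1/100)
        = 49583 × 1.691 = 83844.8530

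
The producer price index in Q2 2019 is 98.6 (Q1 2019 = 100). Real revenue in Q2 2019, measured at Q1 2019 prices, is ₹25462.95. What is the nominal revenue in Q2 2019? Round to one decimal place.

Nominal = Real × (Index/100) = 25462.95 × (98.6/100)
        = 25462.95 × 0.986 = 25106.4687

25106.5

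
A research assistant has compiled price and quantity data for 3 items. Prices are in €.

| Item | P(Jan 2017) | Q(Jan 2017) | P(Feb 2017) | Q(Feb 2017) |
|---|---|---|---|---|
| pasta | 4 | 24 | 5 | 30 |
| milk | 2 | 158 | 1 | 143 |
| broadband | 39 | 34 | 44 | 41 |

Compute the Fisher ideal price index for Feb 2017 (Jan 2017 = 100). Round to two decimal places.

Laspeyres component (base-period weights):
ΣP(Feb 2017)Q(Jan 2017) = 5×24 + 1×158 + 44×34 = 120 + 158 + 1496 = 1774
ΣP(Jan 2017)Q(Jan 2017) = 4×24 + 2×158 + 39×34 = 96 + 316 + 1326 = 1738
L = 1774 / 1738 × 100 = 102.0713
Paasche component (current-period weights):
ΣP(Feb 2017)Q(Feb 2017) = 5×30 + 1×143 + 44×41 = 150 + 143 + 1804 = 2097
ΣP(Jan 2017)Q(Feb 2017) = 4×30 + 2×143 + 39×41 = 120 + 286 + 1599 = 2005
P = 2097 / 2005 × 100 = 104.5885
Fisher = √(L × P) = √(102.0713 × 104.5885) = 103.3223

103.32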